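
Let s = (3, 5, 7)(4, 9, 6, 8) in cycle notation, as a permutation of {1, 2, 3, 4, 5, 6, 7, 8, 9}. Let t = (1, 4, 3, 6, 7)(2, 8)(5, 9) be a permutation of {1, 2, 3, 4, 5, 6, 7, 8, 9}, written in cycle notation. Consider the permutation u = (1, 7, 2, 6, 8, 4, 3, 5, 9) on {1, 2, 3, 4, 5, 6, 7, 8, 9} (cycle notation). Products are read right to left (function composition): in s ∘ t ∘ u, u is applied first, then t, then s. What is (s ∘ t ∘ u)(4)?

Chase 4: u(4) = 3; t(3) = 6; s(6) = 8. Hence (s ∘ t ∘ u)(4) = 8.

8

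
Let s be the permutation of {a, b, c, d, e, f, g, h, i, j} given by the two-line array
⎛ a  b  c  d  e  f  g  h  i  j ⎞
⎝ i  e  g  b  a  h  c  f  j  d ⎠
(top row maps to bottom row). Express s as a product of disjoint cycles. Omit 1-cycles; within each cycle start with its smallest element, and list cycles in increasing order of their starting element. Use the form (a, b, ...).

From a: a → i → j → d → b → e → a, closing the cycle (a, i, j, d, b, e).
Repeating from the next unused element and collecting all non-trivial cycles gives (a, i, j, d, b, e)(c, g)(f, h).

(a, i, j, d, b, e)(c, g)(f, h)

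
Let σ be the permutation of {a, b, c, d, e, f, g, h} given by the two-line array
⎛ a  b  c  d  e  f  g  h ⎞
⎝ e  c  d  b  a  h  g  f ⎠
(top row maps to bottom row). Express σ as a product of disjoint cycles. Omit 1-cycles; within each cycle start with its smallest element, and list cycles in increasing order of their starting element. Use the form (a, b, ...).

(a, e)(b, c, d)(f, h)

From a: a → e → a, closing the cycle (a, e).
Continuing from each remaining unvisited element yields (a, e)(b, c, d)(f, h).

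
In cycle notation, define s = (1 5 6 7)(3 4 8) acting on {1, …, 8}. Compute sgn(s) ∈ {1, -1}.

-1

The cycle lengths are 4, 3, 1.
A cycle of length ℓ contributes ℓ−1 transpositions, so s is a product of 3 + 2 = 5 transpositions — odd.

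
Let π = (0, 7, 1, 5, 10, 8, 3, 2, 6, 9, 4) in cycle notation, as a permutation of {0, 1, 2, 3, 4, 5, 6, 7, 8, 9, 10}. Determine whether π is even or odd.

The cycle lengths are 11.
A cycle of length ℓ contributes ℓ−1 transpositions, so π is a product of 10 transpositions — even.

even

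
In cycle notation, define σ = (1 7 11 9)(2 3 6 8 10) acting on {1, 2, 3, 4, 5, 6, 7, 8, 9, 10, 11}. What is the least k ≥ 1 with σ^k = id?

20

The cycle type of σ is (5, 4, 1, 1).
The order is lcm(5, 4) = 20.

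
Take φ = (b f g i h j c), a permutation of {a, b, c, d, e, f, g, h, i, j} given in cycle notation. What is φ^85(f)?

f lies in the 7-cycle (b f g i h j c).
Since the cycle has length 7, φ^85 acts on it the same as φ^1 (85 mod 7 = 1).
Advancing 1 step from f: f → g.

g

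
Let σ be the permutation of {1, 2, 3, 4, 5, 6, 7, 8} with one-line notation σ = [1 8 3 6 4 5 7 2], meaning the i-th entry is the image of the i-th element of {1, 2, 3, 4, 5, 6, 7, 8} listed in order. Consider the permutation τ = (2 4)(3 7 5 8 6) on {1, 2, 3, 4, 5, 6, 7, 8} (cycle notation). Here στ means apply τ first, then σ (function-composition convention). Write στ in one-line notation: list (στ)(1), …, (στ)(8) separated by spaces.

1 6 7 8 2 3 4 5

Chase each element through τ then σ: 1 → 1 → 1; 2 → 4 → 6; 3 → 7 → 7; 4 → 2 → 8; 5 → 8 → 2; 6 → 3 → 3; 7 → 5 → 4; 8 → 6 → 5.
Collecting the images, στ = [1 6 7 8 2 3 4 5].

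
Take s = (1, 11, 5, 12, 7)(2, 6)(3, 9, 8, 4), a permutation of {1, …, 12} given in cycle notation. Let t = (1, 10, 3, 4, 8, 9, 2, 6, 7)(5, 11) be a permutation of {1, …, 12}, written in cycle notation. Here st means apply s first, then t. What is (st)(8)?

(st)(8) = t(s(8)). s(8) = 4, then t(4) = 8. So (st)(8) = 8.

8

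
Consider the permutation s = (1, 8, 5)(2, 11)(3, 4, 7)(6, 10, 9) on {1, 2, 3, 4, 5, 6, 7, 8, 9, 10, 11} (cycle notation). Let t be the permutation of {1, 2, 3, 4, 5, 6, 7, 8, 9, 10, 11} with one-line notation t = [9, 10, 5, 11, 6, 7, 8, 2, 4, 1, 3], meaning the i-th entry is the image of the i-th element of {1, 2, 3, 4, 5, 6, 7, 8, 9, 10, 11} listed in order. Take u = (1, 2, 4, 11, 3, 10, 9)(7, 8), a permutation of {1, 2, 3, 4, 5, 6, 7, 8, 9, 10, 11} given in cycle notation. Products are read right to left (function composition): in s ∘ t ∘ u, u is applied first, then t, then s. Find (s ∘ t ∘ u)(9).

Chase 9: u(9) = 1; t(1) = 9; s(9) = 6. Hence (s ∘ t ∘ u)(9) = 6.

6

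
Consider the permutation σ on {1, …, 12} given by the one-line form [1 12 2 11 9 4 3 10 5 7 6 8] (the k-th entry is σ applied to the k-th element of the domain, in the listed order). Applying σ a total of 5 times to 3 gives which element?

7

Tracing 3 → 2 → … returns to 3 after 6 steps, so 3 lies in a 6-cycle (2 12 8 10 7 3).
Stepping 5 places around the cycle: 3 → 2 → 12 → 8 → 10 → 7.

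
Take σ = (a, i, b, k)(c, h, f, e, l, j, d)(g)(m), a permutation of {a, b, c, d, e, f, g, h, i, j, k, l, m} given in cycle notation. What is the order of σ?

The disjoint cycles have lengths 7, 4, 1, 1.
Since disjoint cycles commute, ord(σ) = lcm(7, 4) = 28.

28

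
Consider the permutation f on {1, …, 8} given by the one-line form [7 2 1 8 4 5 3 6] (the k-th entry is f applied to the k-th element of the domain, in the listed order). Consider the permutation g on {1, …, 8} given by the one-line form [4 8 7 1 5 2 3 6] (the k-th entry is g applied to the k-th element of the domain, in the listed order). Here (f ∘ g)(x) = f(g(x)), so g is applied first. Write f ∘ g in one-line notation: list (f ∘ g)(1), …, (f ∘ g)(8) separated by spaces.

For each element, apply g then f: 1 → 4 → 8; 2 → 8 → 6; 3 → 7 → 3; 4 → 1 → 7; 5 → 5 → 4; 6 → 2 → 2; 7 → 3 → 1; 8 → 6 → 5.
So f ∘ g in one-line form is 8 6 3 7 4 2 1 5.

8 6 3 7 4 2 1 5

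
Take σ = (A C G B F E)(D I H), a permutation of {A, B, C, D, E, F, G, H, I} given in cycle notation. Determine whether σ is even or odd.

odd

The cycle lengths are 6, 3.
A cycle of length ℓ contributes ℓ−1 transpositions, so σ is a product of 5 + 2 = 7 transpositions — odd.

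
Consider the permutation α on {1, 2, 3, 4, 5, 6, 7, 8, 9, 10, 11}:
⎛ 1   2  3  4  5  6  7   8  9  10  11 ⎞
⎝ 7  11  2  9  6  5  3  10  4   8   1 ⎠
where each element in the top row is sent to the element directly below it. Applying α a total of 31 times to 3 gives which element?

2

Tracing 3 → 2 → … returns to 3 after 5 steps, so 3 lies in a 5-cycle (1 7 3 2 11).
Powers repeat with period 5 on this cycle, and 31 mod 5 = 1, so α^31(3) = α^1(3).
Stepping 1 place around the cycle: 3 → 2.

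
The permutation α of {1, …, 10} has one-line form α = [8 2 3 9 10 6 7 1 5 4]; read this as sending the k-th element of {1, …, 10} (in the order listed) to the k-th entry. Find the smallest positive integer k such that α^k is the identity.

4

Writing α as disjoint cycles, the cycle lengths are 4, 2, 1, 1, 1, 1.
The order of α is the least common multiple of its cycle lengths: lcm(4, 2) = 4.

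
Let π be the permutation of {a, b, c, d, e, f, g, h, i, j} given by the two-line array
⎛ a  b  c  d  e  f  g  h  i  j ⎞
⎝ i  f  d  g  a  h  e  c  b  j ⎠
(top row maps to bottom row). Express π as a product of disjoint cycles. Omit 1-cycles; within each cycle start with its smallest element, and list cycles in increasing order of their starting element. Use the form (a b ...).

Start at a and follow images: a → i → b → f → h → c → d → g → e → a, giving the cycle (a i b f h c d g e).
Repeating from the next unused element and collecting all non-trivial cycles gives (a i b f h c d g e).

(a i b f h c d g e)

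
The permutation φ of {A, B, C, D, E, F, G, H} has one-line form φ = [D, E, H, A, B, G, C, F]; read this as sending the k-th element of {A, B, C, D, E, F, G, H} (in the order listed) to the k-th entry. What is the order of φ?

The disjoint-cycle form of φ has cycle lengths 4, 2, 2.
Since disjoint cycles commute, ord(φ) = lcm(4, 2, 2) = 4.

4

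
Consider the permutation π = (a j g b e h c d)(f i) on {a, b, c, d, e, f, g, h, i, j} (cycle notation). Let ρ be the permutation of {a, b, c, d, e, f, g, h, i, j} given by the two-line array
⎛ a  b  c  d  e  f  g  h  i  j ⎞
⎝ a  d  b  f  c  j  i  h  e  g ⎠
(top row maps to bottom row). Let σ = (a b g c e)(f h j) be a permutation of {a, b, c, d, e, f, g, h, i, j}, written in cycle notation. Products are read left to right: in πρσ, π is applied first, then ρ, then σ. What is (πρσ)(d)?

Apply the permutations in order: π(d) = a, then ρ(a) = a, then σ(a) = b. So (πρσ)(d) = b.

b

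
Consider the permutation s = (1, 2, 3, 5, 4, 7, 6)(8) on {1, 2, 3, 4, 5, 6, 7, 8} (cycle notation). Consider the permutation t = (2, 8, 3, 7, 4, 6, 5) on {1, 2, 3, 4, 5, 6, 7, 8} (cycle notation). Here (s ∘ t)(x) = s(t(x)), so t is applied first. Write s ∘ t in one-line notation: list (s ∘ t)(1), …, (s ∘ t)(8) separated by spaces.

Chase each element through t then s: 1 → 1 → 2; 2 → 8 → 8; 3 → 7 → 6; 4 → 6 → 1; 5 → 2 → 3; 6 → 5 → 4; 7 → 4 → 7; 8 → 3 → 5.
Collecting the images, s ∘ t = [2 8 6 1 3 4 7 5].

2 8 6 1 3 4 7 5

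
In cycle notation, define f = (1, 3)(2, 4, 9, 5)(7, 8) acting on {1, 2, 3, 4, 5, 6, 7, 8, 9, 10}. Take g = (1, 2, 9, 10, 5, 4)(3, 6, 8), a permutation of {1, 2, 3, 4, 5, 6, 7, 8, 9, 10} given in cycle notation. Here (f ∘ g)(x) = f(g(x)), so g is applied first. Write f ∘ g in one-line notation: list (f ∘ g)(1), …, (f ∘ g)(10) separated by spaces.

(f ∘ g)(x) = f(g(x)). Computing each image: f(g(1)) = f(2) = 4, f(g(2)) = f(9) = 5, f(g(3)) = f(6) = 6, f(g(4)) = f(1) = 3, f(g(5)) = f(4) = 9, f(g(6)) = f(8) = 7, f(g(7)) = f(7) = 8, f(g(8)) = f(3) = 1, f(g(9)) = f(10) = 10, f(g(10)) = f(5) = 2.
Hence f ∘ g = [4 5 6 3 9 7 8 1 10 2].

4 5 6 3 9 7 8 1 10 2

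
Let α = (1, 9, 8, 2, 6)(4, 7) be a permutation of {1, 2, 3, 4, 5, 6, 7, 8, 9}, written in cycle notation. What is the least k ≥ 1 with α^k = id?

10

The cycle type of α is (5, 2, 1, 1).
The order is lcm(5, 2) = 10.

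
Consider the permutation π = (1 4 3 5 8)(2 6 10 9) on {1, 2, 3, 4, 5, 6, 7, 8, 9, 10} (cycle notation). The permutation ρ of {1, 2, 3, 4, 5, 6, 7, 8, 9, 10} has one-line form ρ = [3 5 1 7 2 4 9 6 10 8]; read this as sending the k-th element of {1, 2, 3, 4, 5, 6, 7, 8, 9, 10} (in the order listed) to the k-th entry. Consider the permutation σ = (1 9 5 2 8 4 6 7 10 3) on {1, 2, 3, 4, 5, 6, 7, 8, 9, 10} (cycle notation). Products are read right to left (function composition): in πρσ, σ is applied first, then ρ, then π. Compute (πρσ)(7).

Chase 7: σ(7) = 10; ρ(10) = 8; π(8) = 1. Hence (πρσ)(7) = 1.

1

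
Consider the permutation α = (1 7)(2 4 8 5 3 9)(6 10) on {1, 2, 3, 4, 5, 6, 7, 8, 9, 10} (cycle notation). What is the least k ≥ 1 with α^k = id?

The disjoint cycles have lengths 6, 2, 2.
The order of α is the least common multiple of its cycle lengths: lcm(6, 2, 2) = 6.

6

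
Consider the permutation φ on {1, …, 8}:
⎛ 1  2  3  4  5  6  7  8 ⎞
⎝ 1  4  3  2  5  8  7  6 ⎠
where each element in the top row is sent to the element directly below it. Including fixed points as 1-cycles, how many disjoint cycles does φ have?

6

The cycle decomposition is (1)(2 4)(3)(5)(6 8)(7), which has 6 cycles (counting 1-cycles).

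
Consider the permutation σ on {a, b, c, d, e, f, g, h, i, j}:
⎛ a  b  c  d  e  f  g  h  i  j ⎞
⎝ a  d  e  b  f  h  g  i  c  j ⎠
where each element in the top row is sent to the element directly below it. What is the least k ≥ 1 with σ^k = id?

Writing σ as disjoint cycles, the cycle lengths are 5, 2, 1, 1, 1.
Since disjoint cycles commute, ord(σ) = lcm(5, 2) = 10.

10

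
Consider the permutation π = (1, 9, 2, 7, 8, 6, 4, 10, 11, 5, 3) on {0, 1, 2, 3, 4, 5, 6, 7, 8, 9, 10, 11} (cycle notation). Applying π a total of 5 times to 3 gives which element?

3 lies in the 11-cycle (1, 9, 2, 7, 8, 6, 4, 10, 11, 5, 3).
Advancing 5 steps from 3: 3 → 1 → 9 → 2 → 7 → 8.

8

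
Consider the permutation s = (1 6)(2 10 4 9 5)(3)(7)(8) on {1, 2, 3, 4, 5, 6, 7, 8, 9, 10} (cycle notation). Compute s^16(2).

10

2 lies in the 5-cycle (2 10 4 9 5).
On a 5-cycle, s^5 is the identity, so s^16 = s^1 there (16 ≡ 1 mod 5).
Stepping 1 place around the cycle: 2 → 10.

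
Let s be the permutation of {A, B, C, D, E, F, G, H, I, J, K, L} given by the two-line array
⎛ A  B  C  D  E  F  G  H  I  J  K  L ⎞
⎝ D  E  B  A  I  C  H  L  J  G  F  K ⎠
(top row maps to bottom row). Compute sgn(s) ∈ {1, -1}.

In disjoint-cycle form the cycle lengths are 10, 2.
A cycle is odd iff its length is even; s has 2 even-length cycles, so sgn(s) = (−1)^2 and s is even.

1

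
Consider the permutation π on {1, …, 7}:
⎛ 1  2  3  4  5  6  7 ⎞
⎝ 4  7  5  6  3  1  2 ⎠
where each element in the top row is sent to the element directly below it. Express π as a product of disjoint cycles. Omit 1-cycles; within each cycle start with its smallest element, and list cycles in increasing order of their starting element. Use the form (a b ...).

(1 4 6)(2 7)(3 5)

From 1: 1 → 4 → 6 → 1, closing the cycle (1 4 6).
Continuing from each remaining unvisited element yields (1 4 6)(2 7)(3 5).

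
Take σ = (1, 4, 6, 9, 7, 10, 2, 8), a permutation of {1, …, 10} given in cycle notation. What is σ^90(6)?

7

6 lies in the 8-cycle (1, 4, 6, 9, 7, 10, 2, 8).
Since the cycle has length 8, σ^90 acts on it the same as σ^2 (90 mod 8 = 2).
Stepping 2 places around the cycle: 6 → 9 → 7.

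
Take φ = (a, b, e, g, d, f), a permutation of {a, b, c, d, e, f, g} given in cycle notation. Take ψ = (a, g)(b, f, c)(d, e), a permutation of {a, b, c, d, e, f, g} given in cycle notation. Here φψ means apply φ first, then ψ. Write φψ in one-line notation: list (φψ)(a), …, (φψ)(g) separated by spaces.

f d b c a g e

Chase each element through φ then ψ: a → b → f; b → e → d; c → c → b; d → f → c; e → g → a; f → a → g; g → d → e.
Collecting the images, φψ = [f d b c a g e].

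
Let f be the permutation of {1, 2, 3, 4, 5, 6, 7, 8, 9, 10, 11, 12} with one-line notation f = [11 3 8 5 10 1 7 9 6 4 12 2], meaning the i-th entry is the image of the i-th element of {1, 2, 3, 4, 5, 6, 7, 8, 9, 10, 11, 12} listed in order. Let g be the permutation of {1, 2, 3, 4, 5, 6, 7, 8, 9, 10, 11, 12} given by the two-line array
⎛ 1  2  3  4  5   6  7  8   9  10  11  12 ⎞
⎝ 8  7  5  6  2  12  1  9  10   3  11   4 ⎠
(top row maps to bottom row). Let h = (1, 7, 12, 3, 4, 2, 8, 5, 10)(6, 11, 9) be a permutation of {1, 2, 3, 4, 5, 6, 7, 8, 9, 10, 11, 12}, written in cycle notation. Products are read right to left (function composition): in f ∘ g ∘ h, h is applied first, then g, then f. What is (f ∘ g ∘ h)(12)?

Apply the permutations in order: h(12) = 3, then g(3) = 5, then f(5) = 10. So (f ∘ g ∘ h)(12) = 10.

10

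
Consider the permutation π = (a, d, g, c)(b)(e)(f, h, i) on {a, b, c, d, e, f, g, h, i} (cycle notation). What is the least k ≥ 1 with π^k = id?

The cycle type of π is (4, 3, 1, 1).
The order of π is the least common multiple of its cycle lengths: lcm(4, 3) = 12.

12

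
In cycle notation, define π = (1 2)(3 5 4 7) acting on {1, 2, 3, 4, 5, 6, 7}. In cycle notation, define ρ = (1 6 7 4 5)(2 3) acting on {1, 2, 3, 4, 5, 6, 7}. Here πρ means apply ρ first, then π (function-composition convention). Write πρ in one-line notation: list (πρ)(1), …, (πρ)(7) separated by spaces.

6 5 1 4 2 3 7

(πρ)(x) = π(ρ(x)). Computing each image: π(ρ(1)) = π(6) = 6, π(ρ(2)) = π(3) = 5, π(ρ(3)) = π(2) = 1, π(ρ(4)) = π(5) = 4, π(ρ(5)) = π(1) = 2, π(ρ(6)) = π(7) = 3, π(ρ(7)) = π(4) = 7.
Hence πρ = [6 5 1 4 2 3 7].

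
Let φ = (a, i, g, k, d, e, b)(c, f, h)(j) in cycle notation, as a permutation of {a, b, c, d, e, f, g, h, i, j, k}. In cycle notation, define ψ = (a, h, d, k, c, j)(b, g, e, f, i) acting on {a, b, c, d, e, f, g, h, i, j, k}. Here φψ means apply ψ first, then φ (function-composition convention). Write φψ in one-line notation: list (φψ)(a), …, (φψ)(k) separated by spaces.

c k j d h g b e a i f

(φψ)(x) = φ(ψ(x)). Computing each image: φ(ψ(a)) = φ(h) = c, φ(ψ(b)) = φ(g) = k, φ(ψ(c)) = φ(j) = j, φ(ψ(d)) = φ(k) = d, φ(ψ(e)) = φ(f) = h, φ(ψ(f)) = φ(i) = g, φ(ψ(g)) = φ(e) = b, φ(ψ(h)) = φ(d) = e, φ(ψ(i)) = φ(b) = a, φ(ψ(j)) = φ(a) = i, φ(ψ(k)) = φ(c) = f.
Hence φψ = [c k j d h g b e a i f].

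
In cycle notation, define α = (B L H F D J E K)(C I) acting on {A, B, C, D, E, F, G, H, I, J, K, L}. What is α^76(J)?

J lies in the 8-cycle (B L H F D J E K).
Since the cycle has length 8, α^76 acts on it the same as α^4 (76 mod 8 = 4).
Stepping 4 places around the cycle: J → E → K → B → L.

L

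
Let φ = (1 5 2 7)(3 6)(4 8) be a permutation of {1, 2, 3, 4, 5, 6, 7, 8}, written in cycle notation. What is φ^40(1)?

1

1 lies in the 4-cycle (1 5 2 7).
Since the cycle has length 4, φ^40 acts on it the same as φ^0 (40 mod 4 = 0).
So φ^40(1) = 1.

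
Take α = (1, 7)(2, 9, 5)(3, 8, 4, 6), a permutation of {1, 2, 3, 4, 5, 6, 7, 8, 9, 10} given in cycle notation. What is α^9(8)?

8 lies in the 4-cycle (3, 8, 4, 6).
On a 4-cycle, α^4 is the identity, so α^9 = α^1 there (9 ≡ 1 mod 4).
Stepping 1 place around the cycle: 8 → 4.

4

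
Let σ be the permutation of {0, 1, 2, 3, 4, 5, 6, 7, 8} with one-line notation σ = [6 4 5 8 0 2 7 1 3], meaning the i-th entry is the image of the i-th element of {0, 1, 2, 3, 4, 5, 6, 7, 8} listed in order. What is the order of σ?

10

Decomposing into disjoint cycles gives cycle lengths 5, 2, 2.
The order of σ is the least common multiple of its cycle lengths: lcm(5, 2, 2) = 10.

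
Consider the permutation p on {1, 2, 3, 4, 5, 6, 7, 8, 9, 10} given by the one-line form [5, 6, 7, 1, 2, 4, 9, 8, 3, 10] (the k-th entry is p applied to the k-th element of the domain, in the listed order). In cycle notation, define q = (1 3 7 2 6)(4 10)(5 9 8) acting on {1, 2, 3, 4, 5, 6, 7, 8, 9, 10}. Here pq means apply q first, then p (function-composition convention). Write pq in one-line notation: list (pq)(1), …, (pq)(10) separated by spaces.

(pq)(x) = p(q(x)). Computing each image: p(q(1)) = p(3) = 7, p(q(2)) = p(6) = 4, p(q(3)) = p(7) = 9, p(q(4)) = p(10) = 10, p(q(5)) = p(9) = 3, p(q(6)) = p(1) = 5, p(q(7)) = p(2) = 6, p(q(8)) = p(5) = 2, p(q(9)) = p(8) = 8, p(q(10)) = p(4) = 1.
Hence pq = [7 4 9 10 3 5 6 2 8 1].

7 4 9 10 3 5 6 2 8 1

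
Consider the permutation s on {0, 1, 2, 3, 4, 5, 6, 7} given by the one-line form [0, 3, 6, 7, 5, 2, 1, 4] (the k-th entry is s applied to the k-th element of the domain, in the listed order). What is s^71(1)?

Tracing 1 → 3 → … returns to 1 after 7 steps, so 1 lies in a 7-cycle (1, 3, 7, 4, 5, 2, 6).
Powers repeat with period 7 on this cycle, and 71 mod 7 = 1, so s^71(1) = s^1(1).
Stepping 1 place around the cycle: 1 → 3.

3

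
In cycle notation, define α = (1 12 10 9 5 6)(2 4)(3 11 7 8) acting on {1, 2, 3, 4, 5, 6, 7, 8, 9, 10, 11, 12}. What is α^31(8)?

8 lies in the 4-cycle (3 11 7 8).
Since the cycle has length 4, α^31 acts on it the same as α^3 (31 mod 4 = 3).
Stepping 3 places around the cycle: 8 → 3 → 11 → 7.

7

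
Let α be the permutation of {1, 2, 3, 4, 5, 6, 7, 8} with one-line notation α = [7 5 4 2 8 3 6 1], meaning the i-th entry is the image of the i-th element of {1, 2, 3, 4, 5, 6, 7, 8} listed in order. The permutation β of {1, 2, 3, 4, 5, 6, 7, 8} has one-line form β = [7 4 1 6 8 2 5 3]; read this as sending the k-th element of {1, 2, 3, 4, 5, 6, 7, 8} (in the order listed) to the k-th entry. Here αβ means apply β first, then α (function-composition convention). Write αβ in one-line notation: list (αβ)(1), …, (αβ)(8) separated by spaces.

For each element, apply β then α: 1 → 7 → 6; 2 → 4 → 2; 3 → 1 → 7; 4 → 6 → 3; 5 → 8 → 1; 6 → 2 → 5; 7 → 5 → 8; 8 → 3 → 4.
Collecting the images, αβ = [6 2 7 3 1 5 8 4].

6 2 7 3 1 5 8 4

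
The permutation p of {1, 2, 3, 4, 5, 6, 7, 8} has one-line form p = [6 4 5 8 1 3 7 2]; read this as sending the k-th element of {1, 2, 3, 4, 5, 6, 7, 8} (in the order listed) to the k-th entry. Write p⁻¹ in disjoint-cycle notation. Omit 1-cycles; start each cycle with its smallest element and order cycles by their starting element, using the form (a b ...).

(1 5 3 6)(2 8 4)

The cycle decomposition of p is (1 6 3 5)(2 4 8).
The inverse reverses every cycle; in canonical form, p⁻¹ = (1 5 3 6)(2 8 4).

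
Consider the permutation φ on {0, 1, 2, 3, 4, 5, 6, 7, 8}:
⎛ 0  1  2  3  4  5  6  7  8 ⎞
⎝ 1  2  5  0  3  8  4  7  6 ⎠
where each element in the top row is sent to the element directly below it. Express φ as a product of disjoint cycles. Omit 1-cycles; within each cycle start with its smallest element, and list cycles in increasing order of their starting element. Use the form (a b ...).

Iterating φ from 0 gives 0 → 1 → 2 → 5 → 8 → 6 → 4 → 3 → 0; that is the 8-cycle (0 1 2 5 8 6 4 3).
Continuing from each remaining unvisited element yields (0 1 2 5 8 6 4 3).

(0 1 2 5 8 6 4 3)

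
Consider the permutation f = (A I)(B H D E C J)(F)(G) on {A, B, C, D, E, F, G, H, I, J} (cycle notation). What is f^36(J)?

J

J lies in the 6-cycle (B H D E C J).
Since the cycle has length 6, f^36 acts on it the same as f^0 (36 mod 6 = 0).
So f^36(J) = J.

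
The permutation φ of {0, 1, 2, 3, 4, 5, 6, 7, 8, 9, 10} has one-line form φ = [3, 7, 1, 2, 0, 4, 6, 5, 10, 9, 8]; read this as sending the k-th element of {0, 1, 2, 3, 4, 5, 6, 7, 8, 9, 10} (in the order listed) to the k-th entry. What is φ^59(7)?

0

Tracing 7 → 5 → … returns to 7 after 7 steps, so 7 lies in a 7-cycle (0 3 2 1 7 5 4).
On a 7-cycle, φ^7 is the identity, so φ^59 = φ^3 there (59 ≡ 3 mod 7).
Stepping 3 places around the cycle: 7 → 5 → 4 → 0.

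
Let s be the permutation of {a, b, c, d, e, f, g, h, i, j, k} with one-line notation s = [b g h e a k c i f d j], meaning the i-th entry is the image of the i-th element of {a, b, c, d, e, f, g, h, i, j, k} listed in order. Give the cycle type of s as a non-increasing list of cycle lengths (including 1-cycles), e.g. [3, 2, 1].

The disjoint cycles are (a b g c h i f k j d e), with lengths 11 in non-increasing order.

[11]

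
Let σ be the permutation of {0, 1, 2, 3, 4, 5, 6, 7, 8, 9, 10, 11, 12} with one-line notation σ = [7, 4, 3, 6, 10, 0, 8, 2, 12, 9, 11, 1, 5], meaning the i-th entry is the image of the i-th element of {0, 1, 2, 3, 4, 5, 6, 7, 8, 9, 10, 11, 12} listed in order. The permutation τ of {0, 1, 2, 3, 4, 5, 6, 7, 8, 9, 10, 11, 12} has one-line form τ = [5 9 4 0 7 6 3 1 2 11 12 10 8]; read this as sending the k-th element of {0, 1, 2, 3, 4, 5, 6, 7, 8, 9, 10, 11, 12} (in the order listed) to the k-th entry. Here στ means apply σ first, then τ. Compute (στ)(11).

9

(στ)(11) = τ(σ(11)). σ(11) = 1, then τ(1) = 9. So (στ)(11) = 9.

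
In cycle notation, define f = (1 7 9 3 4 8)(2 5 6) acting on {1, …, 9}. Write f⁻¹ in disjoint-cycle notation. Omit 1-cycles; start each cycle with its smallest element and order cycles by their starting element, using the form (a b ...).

If f sends a → b within a cycle, f⁻¹ sends b → a; equivalently, reverse each cycle.
After reversing and putting each cycle's least element first, f⁻¹ = (1 8 4 3 9 7)(2 6 5).

(1 8 4 3 9 7)(2 6 5)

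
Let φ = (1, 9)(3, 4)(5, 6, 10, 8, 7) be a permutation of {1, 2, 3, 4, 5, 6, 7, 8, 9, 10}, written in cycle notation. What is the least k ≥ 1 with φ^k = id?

10

The disjoint cycles have lengths 5, 2, 2, 1.
The order of φ is the least common multiple of its cycle lengths: lcm(5, 2, 2) = 10.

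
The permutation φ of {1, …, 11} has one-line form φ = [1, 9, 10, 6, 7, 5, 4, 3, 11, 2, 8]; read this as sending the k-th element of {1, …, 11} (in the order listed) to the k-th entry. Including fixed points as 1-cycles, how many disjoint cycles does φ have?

The cycle decomposition is (1)(2 9 11 8 3 10)(4 6 5 7), which has 3 cycles (counting 1-cycles).

3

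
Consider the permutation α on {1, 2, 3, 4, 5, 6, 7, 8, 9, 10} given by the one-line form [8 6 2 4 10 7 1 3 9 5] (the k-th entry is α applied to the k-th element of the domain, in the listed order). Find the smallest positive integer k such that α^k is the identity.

Decomposing into disjoint cycles gives cycle lengths 6, 2, 1, 1.
The order is lcm(6, 2) = 6.

6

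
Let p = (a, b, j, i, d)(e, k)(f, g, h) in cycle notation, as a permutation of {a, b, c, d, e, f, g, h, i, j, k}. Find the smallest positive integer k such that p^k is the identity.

The disjoint cycles have lengths 5, 3, 2, 1.
The order of p is the least common multiple of its cycle lengths: lcm(5, 3, 2) = 30.

30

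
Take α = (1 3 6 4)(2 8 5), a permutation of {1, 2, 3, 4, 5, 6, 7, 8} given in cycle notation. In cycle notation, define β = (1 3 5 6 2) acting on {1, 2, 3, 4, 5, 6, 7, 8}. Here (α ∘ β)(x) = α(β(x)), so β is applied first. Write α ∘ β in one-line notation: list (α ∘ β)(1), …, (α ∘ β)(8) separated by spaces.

For each element, apply β then α: 1 → 3 → 6; 2 → 1 → 3; 3 → 5 → 2; 4 → 4 → 1; 5 → 6 → 4; 6 → 2 → 8; 7 → 7 → 7; 8 → 8 → 5.
Collecting the images, α ∘ β = [6 3 2 1 4 8 7 5].

6 3 2 1 4 8 7 5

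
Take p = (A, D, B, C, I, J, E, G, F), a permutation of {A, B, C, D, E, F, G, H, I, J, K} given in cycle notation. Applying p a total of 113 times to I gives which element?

I lies in the 9-cycle (A, D, B, C, I, J, E, G, F).
Since the cycle has length 9, p^113 acts on it the same as p^5 (113 mod 9 = 5).
Stepping 5 places around the cycle: I → J → E → G → F → A.

A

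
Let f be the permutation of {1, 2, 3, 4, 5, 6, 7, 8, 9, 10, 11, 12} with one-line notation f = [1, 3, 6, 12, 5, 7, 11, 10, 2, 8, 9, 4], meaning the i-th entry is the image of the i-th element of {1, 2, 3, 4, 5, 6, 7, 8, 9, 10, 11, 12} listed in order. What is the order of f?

The disjoint-cycle form of f has cycle lengths 6, 2, 2, 1, 1.
The order of f is the least common multiple of its cycle lengths: lcm(6, 2, 2) = 6.

6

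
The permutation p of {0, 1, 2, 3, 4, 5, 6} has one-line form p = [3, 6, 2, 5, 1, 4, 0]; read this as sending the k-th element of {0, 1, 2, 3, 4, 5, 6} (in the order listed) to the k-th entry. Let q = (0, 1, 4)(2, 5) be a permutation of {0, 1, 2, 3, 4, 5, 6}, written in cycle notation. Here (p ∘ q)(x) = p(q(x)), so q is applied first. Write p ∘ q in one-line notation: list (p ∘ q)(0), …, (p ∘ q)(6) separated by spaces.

For each element, apply q then p: 0 → 1 → 6; 1 → 4 → 1; 2 → 5 → 4; 3 → 3 → 5; 4 → 0 → 3; 5 → 2 → 2; 6 → 6 → 0.
So p ∘ q in one-line form is 6 1 4 5 3 2 0.

6 1 4 5 3 2 0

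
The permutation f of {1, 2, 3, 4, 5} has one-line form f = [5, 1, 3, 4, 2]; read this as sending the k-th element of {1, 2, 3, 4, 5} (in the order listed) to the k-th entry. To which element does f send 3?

3 is element number 3 of the domain, and entry number 3 of the one-line form is 3, so f(3) = 3.

3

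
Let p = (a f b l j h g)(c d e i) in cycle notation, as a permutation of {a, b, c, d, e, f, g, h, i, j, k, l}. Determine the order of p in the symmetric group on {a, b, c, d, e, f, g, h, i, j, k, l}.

The disjoint cycles have lengths 7, 4, 1.
The order of p is the least common multiple of its cycle lengths: lcm(7, 4) = 28.

28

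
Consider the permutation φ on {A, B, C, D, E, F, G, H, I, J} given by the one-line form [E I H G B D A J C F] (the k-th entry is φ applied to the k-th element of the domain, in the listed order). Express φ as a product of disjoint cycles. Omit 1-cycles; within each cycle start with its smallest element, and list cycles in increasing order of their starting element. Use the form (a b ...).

From A: A → E → B → I → C → H → J → F → D → G → A, closing the cycle (A E B I C H J F D G).
Repeating from the next unused element and collecting all non-trivial cycles gives (A E B I C H J F D G).

(A E B I C H J F D G)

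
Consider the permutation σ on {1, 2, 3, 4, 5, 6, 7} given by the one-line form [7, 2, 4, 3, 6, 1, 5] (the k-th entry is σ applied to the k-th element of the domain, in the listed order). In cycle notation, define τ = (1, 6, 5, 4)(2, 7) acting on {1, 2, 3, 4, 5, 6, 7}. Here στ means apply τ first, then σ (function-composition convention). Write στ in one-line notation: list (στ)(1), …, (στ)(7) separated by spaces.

1 5 4 7 3 6 2

Chase each element through τ then σ: 1 → 6 → 1; 2 → 7 → 5; 3 → 3 → 4; 4 → 1 → 7; 5 → 4 → 3; 6 → 5 → 6; 7 → 2 → 2.
So στ in one-line form is 1 5 4 7 3 6 2.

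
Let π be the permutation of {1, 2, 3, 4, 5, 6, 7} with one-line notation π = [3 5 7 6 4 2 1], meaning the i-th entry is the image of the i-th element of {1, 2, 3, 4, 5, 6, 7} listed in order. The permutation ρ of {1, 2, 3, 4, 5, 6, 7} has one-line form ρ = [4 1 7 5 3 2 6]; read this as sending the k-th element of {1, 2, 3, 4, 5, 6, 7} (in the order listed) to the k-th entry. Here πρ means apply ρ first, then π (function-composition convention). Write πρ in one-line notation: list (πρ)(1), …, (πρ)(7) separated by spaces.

Chase each element through ρ then π: 1 → 4 → 6; 2 → 1 → 3; 3 → 7 → 1; 4 → 5 → 4; 5 → 3 → 7; 6 → 2 → 5; 7 → 6 → 2.
So πρ in one-line form is 6 3 1 4 7 5 2.

6 3 1 4 7 5 2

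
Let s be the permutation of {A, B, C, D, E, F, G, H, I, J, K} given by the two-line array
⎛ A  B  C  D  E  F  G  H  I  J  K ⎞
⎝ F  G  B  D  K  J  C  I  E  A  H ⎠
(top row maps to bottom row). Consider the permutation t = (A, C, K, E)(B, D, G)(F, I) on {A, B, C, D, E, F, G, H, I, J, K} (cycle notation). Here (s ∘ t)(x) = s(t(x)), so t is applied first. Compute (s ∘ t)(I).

J

First apply t: t(I) = F, then s(F) = J. Thus (s ∘ t)(I) = J.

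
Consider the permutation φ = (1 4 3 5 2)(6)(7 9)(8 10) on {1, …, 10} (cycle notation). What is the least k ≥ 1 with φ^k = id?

The cycle type of φ is (5, 2, 2, 1).
Since disjoint cycles commute, ord(φ) = lcm(5, 2, 2) = 10.

10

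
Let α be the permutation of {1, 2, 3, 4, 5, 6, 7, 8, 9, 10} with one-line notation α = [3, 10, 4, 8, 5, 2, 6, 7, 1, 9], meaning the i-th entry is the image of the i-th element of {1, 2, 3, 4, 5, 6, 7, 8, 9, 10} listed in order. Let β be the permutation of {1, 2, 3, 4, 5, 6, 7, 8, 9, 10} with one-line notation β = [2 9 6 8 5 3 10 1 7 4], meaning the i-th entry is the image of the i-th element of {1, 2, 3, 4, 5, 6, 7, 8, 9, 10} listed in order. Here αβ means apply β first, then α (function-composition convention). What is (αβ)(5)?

β(5) = 5, then α(5) = 5; composing gives (αβ)(5) = 5.

5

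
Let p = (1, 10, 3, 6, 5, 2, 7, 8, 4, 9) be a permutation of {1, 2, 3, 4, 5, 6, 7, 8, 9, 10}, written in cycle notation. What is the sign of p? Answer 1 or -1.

-1

The cycle lengths are 10.
A cycle of length ℓ contributes ℓ−1 transpositions, so p is a product of 9 transpositions — odd.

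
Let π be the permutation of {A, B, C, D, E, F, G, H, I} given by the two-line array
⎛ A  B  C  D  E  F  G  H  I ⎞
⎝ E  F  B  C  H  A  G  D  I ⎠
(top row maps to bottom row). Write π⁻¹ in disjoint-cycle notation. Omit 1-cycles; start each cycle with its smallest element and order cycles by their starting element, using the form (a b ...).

First write π in disjoint cycles: (A E H D C B F).
The inverse reverses every cycle; in canonical form, π⁻¹ = (A F B C D H E).

(A F B C D H E)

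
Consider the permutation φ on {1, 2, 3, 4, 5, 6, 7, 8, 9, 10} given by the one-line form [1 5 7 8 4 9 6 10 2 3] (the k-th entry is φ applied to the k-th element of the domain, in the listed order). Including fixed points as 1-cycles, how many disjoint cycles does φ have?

2

The cycle decomposition is (1)(2 5 4 8 10 3 7 6 9), which has 2 cycles (counting 1-cycles).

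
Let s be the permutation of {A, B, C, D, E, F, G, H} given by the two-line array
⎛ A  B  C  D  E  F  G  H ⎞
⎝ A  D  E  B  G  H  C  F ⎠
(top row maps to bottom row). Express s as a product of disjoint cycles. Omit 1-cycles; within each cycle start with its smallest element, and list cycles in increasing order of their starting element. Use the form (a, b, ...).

(B, D)(C, E, G)(F, H)

From B: B → D → B, closing the cycle (B, D).
Continuing from each remaining unvisited element yields (B, D)(C, E, G)(F, H).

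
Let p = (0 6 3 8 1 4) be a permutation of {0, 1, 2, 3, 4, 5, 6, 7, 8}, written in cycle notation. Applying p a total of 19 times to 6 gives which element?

6 lies in the 6-cycle (0 6 3 8 1 4).
Since the cycle has length 6, p^19 acts on it the same as p^1 (19 mod 6 = 1).
Advancing 1 step from 6: 6 → 3.

3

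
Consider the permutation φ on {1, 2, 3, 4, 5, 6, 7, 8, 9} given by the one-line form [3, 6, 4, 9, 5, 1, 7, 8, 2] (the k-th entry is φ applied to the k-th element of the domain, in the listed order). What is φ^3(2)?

Tracing 2 → 6 → … returns to 2 after 6 steps, so 2 lies in a 6-cycle (1 3 4 9 2 6).
Advancing 3 steps from 2: 2 → 6 → 1 → 3.

3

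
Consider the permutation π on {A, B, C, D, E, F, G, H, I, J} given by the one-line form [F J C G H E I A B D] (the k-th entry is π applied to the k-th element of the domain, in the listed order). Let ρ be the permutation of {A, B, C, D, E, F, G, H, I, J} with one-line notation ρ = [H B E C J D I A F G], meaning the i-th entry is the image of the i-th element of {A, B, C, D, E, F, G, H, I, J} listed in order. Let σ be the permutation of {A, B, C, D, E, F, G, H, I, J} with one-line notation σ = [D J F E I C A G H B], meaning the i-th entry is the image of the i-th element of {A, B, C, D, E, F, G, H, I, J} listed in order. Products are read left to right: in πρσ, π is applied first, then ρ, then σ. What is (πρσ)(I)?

J

Chase I: π(I) = B; ρ(B) = B; σ(B) = J. Hence (πρσ)(I) = J.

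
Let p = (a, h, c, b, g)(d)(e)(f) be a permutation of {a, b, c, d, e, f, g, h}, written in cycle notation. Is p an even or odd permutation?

even

The cycle lengths are 5, 1, 1, 1.
A cycle is odd iff its length is even; p has 0 even-length cycles, so sgn(p) = (−1)^0 and p is even.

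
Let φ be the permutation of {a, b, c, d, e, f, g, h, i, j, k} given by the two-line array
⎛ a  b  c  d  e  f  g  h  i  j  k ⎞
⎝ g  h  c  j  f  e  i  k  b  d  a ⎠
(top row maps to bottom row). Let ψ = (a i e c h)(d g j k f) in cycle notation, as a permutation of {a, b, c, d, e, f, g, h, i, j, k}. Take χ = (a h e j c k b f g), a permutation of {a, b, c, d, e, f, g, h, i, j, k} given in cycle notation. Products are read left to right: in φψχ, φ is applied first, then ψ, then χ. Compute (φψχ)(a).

Apply the permutations in order: φ(a) = g, then ψ(g) = j, then χ(j) = c. So (φψχ)(a) = c.

c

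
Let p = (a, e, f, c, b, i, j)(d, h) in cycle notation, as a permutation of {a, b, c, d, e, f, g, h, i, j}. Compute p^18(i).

f

i lies in the 7-cycle (a, e, f, c, b, i, j).
Since the cycle has length 7, p^18 acts on it the same as p^4 (18 mod 7 = 4).
Stepping 4 places around the cycle: i → j → a → e → f.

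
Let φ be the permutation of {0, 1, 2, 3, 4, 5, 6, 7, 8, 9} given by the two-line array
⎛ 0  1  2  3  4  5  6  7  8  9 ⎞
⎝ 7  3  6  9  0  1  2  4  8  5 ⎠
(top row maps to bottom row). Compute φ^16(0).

7

Tracing 0 → 7 → … returns to 0 after 3 steps, so 0 lies in a 3-cycle (0 7 4).
Powers repeat with period 3 on this cycle, and 16 mod 3 = 1, so φ^16(0) = φ^1(0).
Advancing 1 step from 0: 0 → 7.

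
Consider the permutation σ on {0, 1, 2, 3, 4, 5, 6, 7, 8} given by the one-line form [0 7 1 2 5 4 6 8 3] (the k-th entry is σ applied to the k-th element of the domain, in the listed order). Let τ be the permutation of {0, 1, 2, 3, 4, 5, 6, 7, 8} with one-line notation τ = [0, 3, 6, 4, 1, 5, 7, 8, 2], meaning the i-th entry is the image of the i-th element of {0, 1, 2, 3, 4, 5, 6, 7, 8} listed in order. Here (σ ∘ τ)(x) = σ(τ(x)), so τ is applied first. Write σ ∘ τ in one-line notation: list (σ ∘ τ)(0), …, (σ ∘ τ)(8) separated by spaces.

0 2 6 5 7 4 8 3 1

(σ ∘ τ)(x) = σ(τ(x)). Computing each image: σ(τ(0)) = σ(0) = 0, σ(τ(1)) = σ(3) = 2, σ(τ(2)) = σ(6) = 6, σ(τ(3)) = σ(4) = 5, σ(τ(4)) = σ(1) = 7, σ(τ(5)) = σ(5) = 4, σ(τ(6)) = σ(7) = 8, σ(τ(7)) = σ(8) = 3, σ(τ(8)) = σ(2) = 1.
Hence σ ∘ τ = [0 2 6 5 7 4 8 3 1].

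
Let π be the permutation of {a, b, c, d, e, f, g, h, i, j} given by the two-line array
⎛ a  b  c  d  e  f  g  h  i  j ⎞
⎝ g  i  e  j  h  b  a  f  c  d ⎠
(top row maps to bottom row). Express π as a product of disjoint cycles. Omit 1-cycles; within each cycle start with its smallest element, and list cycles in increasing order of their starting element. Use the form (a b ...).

Start at a and follow images: a → g → a, giving the cycle (a g).
Repeating from the next unused element and collecting all non-trivial cycles gives (a g)(b i c e h f)(d j).

(a g)(b i c e h f)(d j)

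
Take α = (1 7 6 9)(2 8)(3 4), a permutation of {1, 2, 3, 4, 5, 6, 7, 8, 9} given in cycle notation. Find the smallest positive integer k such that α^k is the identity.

The cycle type of α is (4, 2, 2, 1).
Since disjoint cycles commute, ord(α) = lcm(4, 2, 2) = 4.

4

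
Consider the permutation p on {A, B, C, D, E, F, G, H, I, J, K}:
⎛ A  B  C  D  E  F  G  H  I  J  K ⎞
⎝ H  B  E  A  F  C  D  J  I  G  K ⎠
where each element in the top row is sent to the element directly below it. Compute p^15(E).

Tracing E → F → … returns to E after 3 steps, so E lies in a 3-cycle (C E F).
Since the cycle has length 3, p^15 acts on it the same as p^0 (15 mod 3 = 0).
So p^15(E) = E.

E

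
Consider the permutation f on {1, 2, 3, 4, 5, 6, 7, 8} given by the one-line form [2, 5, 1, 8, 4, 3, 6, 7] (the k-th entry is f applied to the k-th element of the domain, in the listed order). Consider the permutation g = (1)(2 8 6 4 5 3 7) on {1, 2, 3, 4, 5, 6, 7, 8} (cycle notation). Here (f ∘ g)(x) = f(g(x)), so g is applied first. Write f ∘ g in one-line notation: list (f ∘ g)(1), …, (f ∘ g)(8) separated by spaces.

2 7 6 4 1 8 5 3

For each element, apply g then f: 1 → 1 → 2; 2 → 8 → 7; 3 → 7 → 6; 4 → 5 → 4; 5 → 3 → 1; 6 → 4 → 8; 7 → 2 → 5; 8 → 6 → 3.
Collecting the images, f ∘ g = [2 7 6 4 1 8 5 3].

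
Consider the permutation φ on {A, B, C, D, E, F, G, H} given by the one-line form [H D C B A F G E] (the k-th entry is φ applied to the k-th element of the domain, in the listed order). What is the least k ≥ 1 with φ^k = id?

The disjoint-cycle form of φ has cycle lengths 3, 2, 1, 1, 1.
The order of φ is the least common multiple of its cycle lengths: lcm(3, 2) = 6.

6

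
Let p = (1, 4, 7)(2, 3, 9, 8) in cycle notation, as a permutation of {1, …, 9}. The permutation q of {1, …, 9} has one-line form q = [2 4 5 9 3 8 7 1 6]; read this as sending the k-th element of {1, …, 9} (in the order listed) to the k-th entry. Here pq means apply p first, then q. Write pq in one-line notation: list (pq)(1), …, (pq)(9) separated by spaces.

9 5 6 7 3 8 2 4 1

Chase each element through p then q: 1 → 4 → 9; 2 → 3 → 5; 3 → 9 → 6; 4 → 7 → 7; 5 → 5 → 3; 6 → 6 → 8; 7 → 1 → 2; 8 → 2 → 4; 9 → 8 → 1.
Collecting the images, pq = [9 5 6 7 3 8 2 4 1].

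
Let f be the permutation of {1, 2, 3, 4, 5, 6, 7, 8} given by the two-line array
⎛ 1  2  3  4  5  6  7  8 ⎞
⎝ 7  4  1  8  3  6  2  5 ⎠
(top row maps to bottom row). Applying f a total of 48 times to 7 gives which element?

1

Tracing 7 → 2 → … returns to 7 after 7 steps, so 7 lies in a 7-cycle (1 7 2 4 8 5 3).
Since the cycle has length 7, f^48 acts on it the same as f^6 (48 mod 7 = 6).
Advancing 6 steps from 7: 7 → 2 → 4 → 8 → 5 → 3 → 1.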